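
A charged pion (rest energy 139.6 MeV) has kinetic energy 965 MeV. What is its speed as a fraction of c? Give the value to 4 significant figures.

β ≈ 0.9920

γ = 1 + K/(m₀c²) = 1 + 965/139.6 = 7.91261
β = √(1 − 1/γ²) = 0.9920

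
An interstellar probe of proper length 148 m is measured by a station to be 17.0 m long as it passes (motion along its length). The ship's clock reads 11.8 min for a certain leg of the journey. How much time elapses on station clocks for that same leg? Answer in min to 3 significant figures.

Length contraction ⇒ γ = L₀/L = 148/17.0 = 8.7059
Time dilation: Δt = γτ₀ = 8.7059 × 11.8 min = 103 min

Δt ≈ 103 min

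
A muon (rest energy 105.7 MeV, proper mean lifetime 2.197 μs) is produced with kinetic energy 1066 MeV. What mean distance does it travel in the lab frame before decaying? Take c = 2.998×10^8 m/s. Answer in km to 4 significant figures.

d ≈ 7.272 km

γ = 1 + K/(m₀c²) = 1 + 1066/105.7 = 11.0851
β = √(1 − 1/γ²) = 0.995923
Dilated lifetime: γτ₀ = 11.0851 × 2.197 μs = 24.3541 μs
d = βc·γτ₀ = 0.995923 × (2.998×10^8 m/s) × 2.43541×10^-5 s = 7.272 km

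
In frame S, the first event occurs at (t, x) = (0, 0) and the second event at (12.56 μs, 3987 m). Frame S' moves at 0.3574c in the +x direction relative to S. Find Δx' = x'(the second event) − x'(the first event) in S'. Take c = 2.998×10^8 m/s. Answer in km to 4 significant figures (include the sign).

γ = 1/√(1 − 0.3574²) = 1.07072
Δx' = γ(Δx − vΔt) = 1.07072 × (3987 m − 0.3574×(2.998×10^8 m/s)×12.56×10^-6 s)
= 1.07072 × (2641.21 m) = 2.828 km

Δx' ≈ 2.828 km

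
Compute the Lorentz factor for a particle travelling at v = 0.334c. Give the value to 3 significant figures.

γ ≈ 1.06

γ = 1/√(1 − β²) = 1/√(1 − 0.334²) = 1/√(0.88844) = 1.06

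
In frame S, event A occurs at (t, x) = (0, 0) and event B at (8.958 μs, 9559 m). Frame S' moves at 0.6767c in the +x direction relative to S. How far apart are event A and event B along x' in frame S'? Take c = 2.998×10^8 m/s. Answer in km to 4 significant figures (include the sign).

Δx' ≈ 10.51 km

γ = 1/√(1 − 0.6767²) = 1.35822
Δx' = γ(Δx − vΔt) = 1.35822 × (9559 m − 0.6767×(2.998×10^8 m/s)×8.958×10^-6 s)
= 1.35822 × (7741.65 m) = 10.51 km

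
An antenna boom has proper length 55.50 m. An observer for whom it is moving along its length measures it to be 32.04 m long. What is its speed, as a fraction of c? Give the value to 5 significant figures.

γ = L₀/L = 55.50/32.04 = 1.732210
β = √(1 − 1/γ²) = 0.81653

β ≈ 0.81653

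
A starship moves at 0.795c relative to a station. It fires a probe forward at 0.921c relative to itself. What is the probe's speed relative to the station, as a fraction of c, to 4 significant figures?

Relativistic velocity addition: u = (u' + v)/(1 + u'v/c²)
= (0.921 + 0.795)/(1 + 0.921×0.795) = 1.716/1.73219 = 0.9907

u ≈ 0.9907c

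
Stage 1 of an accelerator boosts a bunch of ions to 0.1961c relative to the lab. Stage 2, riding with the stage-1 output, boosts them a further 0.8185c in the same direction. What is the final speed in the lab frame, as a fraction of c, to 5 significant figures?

u ≈ 0.87427c

Compose boost 2: (0.8185 + 0.1961)/(1 + 0.8185×0.1961) = 1.0146/1.160508 = 0.87427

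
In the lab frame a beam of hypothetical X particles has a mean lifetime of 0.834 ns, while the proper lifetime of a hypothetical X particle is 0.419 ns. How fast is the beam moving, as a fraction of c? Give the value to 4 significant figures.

γ = Δt/τ₀ = 0.834/0.419 = 1.99045
β = √(1 − 1/γ²) = √(1 − 1/1.99045²) = 0.8646

β ≈ 0.8646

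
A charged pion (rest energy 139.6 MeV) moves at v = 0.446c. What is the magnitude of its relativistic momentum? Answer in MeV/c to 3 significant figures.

p ≈ 69.6 MeV/c

γ = 1/√(1 − 0.446²) = 1.1173
p = γβm₀c = 1.1173 × 0.446 × 139.6 MeV/c = 69.6 MeV/c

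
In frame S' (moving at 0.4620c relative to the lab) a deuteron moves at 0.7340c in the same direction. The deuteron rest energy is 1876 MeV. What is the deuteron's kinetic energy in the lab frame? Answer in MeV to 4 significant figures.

K ≈ 2295 MeV

u_lab = (0.7340 + 0.4620)/(1 + 0.7340×0.4620) = 0.8931318
γ = 1/√(1 − 0.8931318²) = 2.22324
K = (γ − 1)m₀c² = (2.22324 − 1) × 1876 = 1.22324 × 1876 = 2295 MeV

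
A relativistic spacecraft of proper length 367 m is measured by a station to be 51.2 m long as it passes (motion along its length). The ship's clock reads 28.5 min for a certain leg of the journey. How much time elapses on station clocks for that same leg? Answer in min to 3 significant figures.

Δt ≈ 204 min

Length contraction ⇒ γ = L₀/L = 367/51.2 = 7.1680
Time dilation: Δt = γτ₀ = 7.1680 × 28.5 min = 204 min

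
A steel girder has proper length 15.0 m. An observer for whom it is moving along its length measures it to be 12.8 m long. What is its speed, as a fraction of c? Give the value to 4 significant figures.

β ≈ 0.5214

γ = L₀/L = 15.0/12.8 = 1.17188
β = √(1 − 1/γ²) = 0.5214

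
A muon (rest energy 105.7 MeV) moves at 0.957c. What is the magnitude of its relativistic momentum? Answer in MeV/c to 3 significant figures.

γ = 1/√(1 − 0.957²) = 3.4472
p = γβm₀c = 3.4472 × 0.957 × 105.7 MeV/c = 349 MeV/c

p ≈ 349 MeV/c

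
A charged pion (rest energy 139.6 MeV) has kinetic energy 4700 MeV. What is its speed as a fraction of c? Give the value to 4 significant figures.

β ≈ 0.9996

γ = 1 + K/(m₀c²) = 1 + 4700/139.6 = 34.6676
β = √(1 − 1/γ²) = 0.9996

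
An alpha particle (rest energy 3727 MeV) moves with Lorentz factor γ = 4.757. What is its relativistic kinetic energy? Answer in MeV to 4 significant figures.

γ = 4.757 (given)
K = (γ − 1)m₀c² = (4.757 − 1) × 3727 MeV = 3.75700 × 3727 MeV = 14000 MeV

K ≈ 14000 MeV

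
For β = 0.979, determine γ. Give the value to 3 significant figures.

γ = 1/√(1 − β²) = 1/√(1 − 0.979²) = 1/√(0.041559) = 4.91

γ ≈ 4.91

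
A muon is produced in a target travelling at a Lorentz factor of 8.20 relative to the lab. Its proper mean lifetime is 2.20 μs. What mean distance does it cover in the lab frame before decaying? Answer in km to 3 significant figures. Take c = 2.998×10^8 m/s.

β = √(1 − 1/γ²) = √(1 − 1/8.20²) = 0.99254
Dilated lifetime: Δt = γτ₀ = 8.20 × 2.20 μs = 18.040 μs
d = vΔt = 0.99254c × 18.040 μs = 2.9756×10^8 m/s × 1.8040×10^-5 s = 5.37 km

d ≈ 5.37 km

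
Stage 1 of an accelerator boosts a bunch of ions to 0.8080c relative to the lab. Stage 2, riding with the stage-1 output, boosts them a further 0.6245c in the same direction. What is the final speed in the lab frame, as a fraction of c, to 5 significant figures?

u ≈ 0.95208c

Compose boost 2: (0.6245 + 0.8080)/(1 + 0.6245×0.8080) = 1.4325/1.504596 = 0.95208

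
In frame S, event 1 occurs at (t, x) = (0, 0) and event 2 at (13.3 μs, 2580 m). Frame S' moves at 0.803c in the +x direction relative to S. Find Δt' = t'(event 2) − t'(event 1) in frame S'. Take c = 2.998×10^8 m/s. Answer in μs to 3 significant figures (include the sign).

Δt' ≈ 10.7 μs

γ = 1/√(1 − 0.803²) = 1.6779
Δt' = γ(Δt − vΔx/c²) = 1.6779 × (13.3 μs − 0.803×2580 m / (2.998×10^8 m/s))
= 1.6779 × (6.3896 μs) = 10.7 μs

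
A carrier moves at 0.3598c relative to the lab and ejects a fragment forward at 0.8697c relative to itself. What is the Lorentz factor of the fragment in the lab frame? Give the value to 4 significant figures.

u_lab = (0.8697 + 0.3598)/(1 + 0.8697×0.3598) = 1.2295/1.312918 = 0.9364636
γ = 1/√(1 − 0.9364636²) = 2.851

γ ≈ 2.851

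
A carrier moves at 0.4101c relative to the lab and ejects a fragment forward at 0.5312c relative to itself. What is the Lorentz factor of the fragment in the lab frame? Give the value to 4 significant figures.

u_lab = (0.5312 + 0.4101)/(1 + 0.5312×0.4101) = 0.94130/1.217845 = 0.7729226
γ = 1/√(1 − 0.7729226²) = 1.576

γ ≈ 1.576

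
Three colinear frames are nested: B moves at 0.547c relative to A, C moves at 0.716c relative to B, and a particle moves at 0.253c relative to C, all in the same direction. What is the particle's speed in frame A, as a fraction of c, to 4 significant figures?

u ≈ 0.9438c

Compose boost 2: (0.716 + 0.547)/(1 + 0.716×0.547) = 1.263/1.39165 = 0.907554
Compose boost 3: (0.253 + 0.907554)/(1 + 0.253×0.907554) = 1.16055/1.22961 = 0.9438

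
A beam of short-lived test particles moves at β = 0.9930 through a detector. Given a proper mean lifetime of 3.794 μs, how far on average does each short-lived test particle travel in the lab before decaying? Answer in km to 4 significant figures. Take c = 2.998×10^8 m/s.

γ = 1/√(1 − 0.9930²) = 8.46637
Dilated lifetime: Δt = γτ₀ = 8.46637 × 3.794 μs = 32.1214 μs
d = vΔt = 0.9930c × 32.1214 μs = 2.97701×10^8 m/s × 3.21214×10^-5 s = 9.563 km

d ≈ 9.563 km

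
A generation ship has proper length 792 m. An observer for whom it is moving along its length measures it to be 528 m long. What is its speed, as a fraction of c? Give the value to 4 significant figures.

γ = L₀/L = 792/528 = 1.50000
β = √(1 − 1/γ²) = 0.7454

β ≈ 0.7454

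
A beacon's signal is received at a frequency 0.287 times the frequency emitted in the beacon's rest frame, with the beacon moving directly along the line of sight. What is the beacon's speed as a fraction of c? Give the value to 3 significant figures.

β ≈ 0.848

f_obs/f_src = √((1−β)/(1+β)) = 0.287  ⇒  (1−β)/(1+β) = 0.082369
β = |1 − D²|/(1 + D²) = |1 − 0.082369|/(1 + 0.082369) = 0.848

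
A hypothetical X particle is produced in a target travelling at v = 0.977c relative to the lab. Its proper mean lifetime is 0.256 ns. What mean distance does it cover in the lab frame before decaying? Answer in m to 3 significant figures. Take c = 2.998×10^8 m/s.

γ = 1/√(1 − 0.977²) = 4.6896
Dilated lifetime: Δt = γτ₀ = 4.6896 × 0.256 ns = 1.2005 ns
d = vΔt = 0.977c × 1.2005 ns = 2.9290×10^8 m/s × 1.2005×10^-9 s = 0.352 m

d ≈ 0.352 m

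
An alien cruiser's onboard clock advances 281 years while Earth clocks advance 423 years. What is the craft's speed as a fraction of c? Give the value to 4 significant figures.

β ≈ 0.7475

γ = Δt/τ₀ = 423/281 = 1.50534
β = √(1 − 1/γ²) = √(1 − 1/1.50534²) = 0.7475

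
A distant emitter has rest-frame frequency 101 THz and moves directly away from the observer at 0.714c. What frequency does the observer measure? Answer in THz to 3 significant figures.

f_obs ≈ 41.3 THz

Relativistic Doppler: f_obs = f_src √((1−β)/(1+β))
= 101 × √(0.28600/1.7140) = 101 × 0.40849 = 41.3 THz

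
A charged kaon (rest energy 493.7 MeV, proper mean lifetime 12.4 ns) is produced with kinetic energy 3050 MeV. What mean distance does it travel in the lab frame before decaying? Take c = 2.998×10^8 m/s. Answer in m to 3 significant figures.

d ≈ 26.4 m

γ = 1 + K/(m₀c²) = 1 + 3050/493.7 = 7.1778
β = √(1 − 1/γ²) = 0.99025
Dilated lifetime: γτ₀ = 7.1778 × 12.4 ns = 89.005 ns
d = βc·γτ₀ = 0.99025 × (2.998×10^8 m/s) × 8.9005×10^-8 s = 26.4 m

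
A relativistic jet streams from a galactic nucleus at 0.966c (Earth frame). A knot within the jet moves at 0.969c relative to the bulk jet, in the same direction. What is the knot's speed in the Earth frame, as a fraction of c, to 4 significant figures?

Relativistic velocity addition: u = (u' + v)/(1 + u'v/c²)
= (0.969 + 0.966)/(1 + 0.969×0.966) = 1.935/1.93605 = 0.9995

u ≈ 0.9995c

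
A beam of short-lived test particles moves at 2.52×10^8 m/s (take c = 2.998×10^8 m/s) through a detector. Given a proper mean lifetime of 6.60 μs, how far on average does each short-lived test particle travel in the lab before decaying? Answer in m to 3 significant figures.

β = v/c = 2.52×10^8 / 2.998×10^8 = 0.84056
γ = 1/√(1 − 0.84056²) = 1.8460
Dilated lifetime: Δt = γτ₀ = 1.8460 × 6.60 μs = 12.183 μs
d = vΔt = 0.84056c × 12.183 μs = 2.5200×10^8 m/s × 1.2183×10^-5 s = 3070 m

d ≈ 3070 m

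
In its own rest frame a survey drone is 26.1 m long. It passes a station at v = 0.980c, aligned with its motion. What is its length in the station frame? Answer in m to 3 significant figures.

γ = 1/√(1 − 0.980²) = 5.0252
Length contraction: L = L₀/γ = 26.1/5.0252 = 5.19 m

L ≈ 5.19 m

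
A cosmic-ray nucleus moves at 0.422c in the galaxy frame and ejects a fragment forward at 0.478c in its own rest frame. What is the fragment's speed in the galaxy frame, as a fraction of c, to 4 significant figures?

u ≈ 0.7489c

Compose boost 2: (0.478 + 0.422)/(1 + 0.478×0.422) = 0.9000/1.20172 = 0.7489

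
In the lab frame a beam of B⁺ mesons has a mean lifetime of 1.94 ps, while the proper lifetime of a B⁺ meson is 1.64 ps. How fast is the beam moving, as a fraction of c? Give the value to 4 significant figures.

β ≈ 0.5342

γ = Δt/τ₀ = 1.94/1.64 = 1.18293
β = √(1 − 1/γ²) = √(1 − 1/1.18293²) = 0.5342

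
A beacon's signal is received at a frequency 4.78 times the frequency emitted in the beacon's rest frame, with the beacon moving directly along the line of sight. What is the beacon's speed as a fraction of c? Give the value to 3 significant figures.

f_obs/f_src = √((1+β)/(1−β)) = 4.78  ⇒  (1+β)/(1−β) = 22.848
β = |1 − D²|/(1 + D²) = |1 − 22.848|/(1 + 22.848) = 0.916

β ≈ 0.916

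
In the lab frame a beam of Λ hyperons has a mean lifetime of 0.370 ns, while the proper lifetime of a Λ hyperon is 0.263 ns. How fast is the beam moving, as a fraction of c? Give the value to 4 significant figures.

β ≈ 0.7034

γ = Δt/τ₀ = 0.370/0.263 = 1.40684
β = √(1 − 1/γ²) = √(1 − 1/1.40684²) = 0.7034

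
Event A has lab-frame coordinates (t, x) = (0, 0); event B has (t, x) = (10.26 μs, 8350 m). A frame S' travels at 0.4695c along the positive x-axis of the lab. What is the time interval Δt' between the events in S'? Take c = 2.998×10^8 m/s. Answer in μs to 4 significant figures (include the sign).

γ = 1/√(1 − 0.4695²) = 1.13259
Δt' = γ(Δt − vΔx/c²) = 1.13259 × (10.26 μs − 0.4695×8350 m / (2.998×10^8 m/s))
= 1.13259 × (-2.81647 μs) = -3.190 μs

Δt' ≈ -3.190 μs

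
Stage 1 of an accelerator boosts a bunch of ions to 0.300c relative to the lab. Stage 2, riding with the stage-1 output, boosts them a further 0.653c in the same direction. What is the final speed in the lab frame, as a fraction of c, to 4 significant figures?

Compose boost 2: (0.653 + 0.300)/(1 + 0.653×0.300) = 0.9530/1.19590 = 0.7969

u ≈ 0.7969c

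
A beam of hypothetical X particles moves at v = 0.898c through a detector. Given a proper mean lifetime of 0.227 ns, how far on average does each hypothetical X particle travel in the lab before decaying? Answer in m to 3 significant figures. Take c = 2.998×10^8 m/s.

d ≈ 0.139 m

γ = 1/√(1 − 0.898²) = 2.2728
Dilated lifetime: Δt = γτ₀ = 2.2728 × 0.227 ns = 0.51591 ns
d = vΔt = 0.898c × 0.51591 ns = 2.6922×10^8 m/s × 5.1591×10^-10 s = 0.139 m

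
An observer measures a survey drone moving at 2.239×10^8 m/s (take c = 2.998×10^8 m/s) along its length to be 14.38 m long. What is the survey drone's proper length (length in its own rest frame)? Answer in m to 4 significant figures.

β = v/c = 2.239×10^8 / 2.998×10^8 = 0.746831
γ = 1/√(1 − 0.746831²) = 1.50373
L₀ = γL = 1.50373 × 14.38 = 21.62 m

L₀ ≈ 21.62 m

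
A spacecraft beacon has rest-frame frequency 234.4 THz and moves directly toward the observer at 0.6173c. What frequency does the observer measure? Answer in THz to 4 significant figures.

f_obs ≈ 481.9 THz

Relativistic Doppler: f_obs = f_src √((1+β)/(1−β))
= 234.4 × √(1.61730/0.382700) = 234.4 × 2.05573 = 481.9 THz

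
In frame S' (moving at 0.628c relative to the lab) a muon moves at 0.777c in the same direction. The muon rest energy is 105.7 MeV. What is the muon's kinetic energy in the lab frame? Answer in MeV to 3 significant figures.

K ≈ 215 MeV

u_lab = (0.777 + 0.628)/(1 + 0.777×0.628) = 0.944248
γ = 1/√(1 − 0.944248²) = 3.0374
K = (γ − 1)m₀c² = (3.0374 − 1) × 105.7 = 2.0374 × 105.7 = 215 MeV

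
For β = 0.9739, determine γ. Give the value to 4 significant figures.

γ = 1/√(1 − β²) = 1/√(1 − 0.9739²) = 1/√(0.0515188) = 4.406

γ ≈ 4.406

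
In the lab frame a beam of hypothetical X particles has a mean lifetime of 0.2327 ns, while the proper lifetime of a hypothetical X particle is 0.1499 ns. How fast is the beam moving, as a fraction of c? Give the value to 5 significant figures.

γ = Δt/τ₀ = 0.2327/0.1499 = 1.552368
β = √(1 − 1/γ²) = √(1 − 1/1.552368²) = 0.76488

β ≈ 0.76488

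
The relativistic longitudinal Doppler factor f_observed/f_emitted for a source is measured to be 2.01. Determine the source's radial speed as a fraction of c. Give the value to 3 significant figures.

f_obs/f_src = √((1+β)/(1−β)) = 2.01  ⇒  (1+β)/(1−β) = 4.0401
β = |1 − D²|/(1 + D²) = |1 − 4.0401|/(1 + 4.0401) = 0.603

β ≈ 0.603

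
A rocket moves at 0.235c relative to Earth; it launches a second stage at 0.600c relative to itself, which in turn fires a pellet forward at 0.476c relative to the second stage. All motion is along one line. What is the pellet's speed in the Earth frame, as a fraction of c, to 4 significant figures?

u ≈ 0.8958c

Compose boost 2: (0.600 + 0.235)/(1 + 0.600×0.235) = 0.8350/1.14100 = 0.731814
Compose boost 3: (0.476 + 0.731814)/(1 + 0.476×0.731814) = 1.20781/1.34834 = 0.8958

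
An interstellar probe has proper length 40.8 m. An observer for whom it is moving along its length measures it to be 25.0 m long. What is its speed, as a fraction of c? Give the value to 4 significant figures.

γ = L₀/L = 40.8/25.0 = 1.63200
β = √(1 − 1/γ²) = 0.7903

β ≈ 0.7903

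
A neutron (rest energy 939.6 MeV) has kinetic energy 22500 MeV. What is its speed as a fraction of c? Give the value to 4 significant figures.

β ≈ 0.9992

γ = 1 + K/(m₀c²) = 1 + 22500/939.6 = 24.9464
β = √(1 − 1/γ²) = 0.9992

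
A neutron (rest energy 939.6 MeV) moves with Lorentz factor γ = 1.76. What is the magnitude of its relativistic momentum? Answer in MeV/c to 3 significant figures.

β = √(1 − 1/γ²) = √(1 − 1/1.76²) = 0.82290
p = γβm₀c = 1.76 × 0.82290 × 939.6 MeV/c = 1360 MeV/c

p ≈ 1360 MeV/c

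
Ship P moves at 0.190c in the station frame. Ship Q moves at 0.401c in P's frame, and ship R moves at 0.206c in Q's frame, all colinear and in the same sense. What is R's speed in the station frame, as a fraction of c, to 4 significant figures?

u ≈ 0.6784c

Compose boost 2: (0.401 + 0.190)/(1 + 0.401×0.190) = 0.5910/1.07619 = 0.549160
Compose boost 3: (0.206 + 0.549160)/(1 + 0.206×0.549160) = 0.755160/1.11313 = 0.6784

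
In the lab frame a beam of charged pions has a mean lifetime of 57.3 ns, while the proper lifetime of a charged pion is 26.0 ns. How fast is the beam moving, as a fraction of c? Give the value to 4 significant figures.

β ≈ 0.8911

γ = Δt/τ₀ = 57.3/26.0 = 2.20385
β = √(1 − 1/γ²) = √(1 − 1/2.20385²) = 0.8911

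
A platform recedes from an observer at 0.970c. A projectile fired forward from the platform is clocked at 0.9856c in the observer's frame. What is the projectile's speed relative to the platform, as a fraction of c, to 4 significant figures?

Inverse velocity addition: u' = (u − v)/(1 − uv/c²)
= (0.9856 − 0.970)/(1 − 0.9856×0.970) = 0.01560/0.0439680 = 0.3548

u' ≈ 0.3548c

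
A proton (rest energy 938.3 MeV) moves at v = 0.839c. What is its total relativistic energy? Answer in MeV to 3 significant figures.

E ≈ 1720 MeV

γ = 1/√(1 − 0.839²) = 1.8378
E = γm₀c² = 1.8378 × 938.3 MeV = 1720 MeV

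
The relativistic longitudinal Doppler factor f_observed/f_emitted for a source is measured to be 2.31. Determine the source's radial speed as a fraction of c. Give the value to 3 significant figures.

f_obs/f_src = √((1+β)/(1−β)) = 2.31  ⇒  (1+β)/(1−β) = 5.3361
β = |1 − D²|/(1 + D²) = |1 − 5.3361|/(1 + 5.3361) = 0.684

β ≈ 0.684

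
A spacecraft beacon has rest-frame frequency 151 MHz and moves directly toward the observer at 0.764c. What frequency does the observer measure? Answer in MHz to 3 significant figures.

f_obs ≈ 413 MHz

Relativistic Doppler: f_obs = f_src √((1+β)/(1−β))
= 151 × √(1.7640/0.23600) = 151 × 2.7340 = 413 MHz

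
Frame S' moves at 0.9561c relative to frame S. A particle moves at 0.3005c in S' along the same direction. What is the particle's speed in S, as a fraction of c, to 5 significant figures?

u ≈ 0.97615c

Relativistic velocity addition: u = (u' + v)/(1 + u'v/c²)
= (0.3005 + 0.9561)/(1 + 0.3005×0.9561) = 1.2566/1.287308 = 0.97615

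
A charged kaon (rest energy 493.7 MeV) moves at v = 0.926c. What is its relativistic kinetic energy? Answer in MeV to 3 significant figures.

K ≈ 814 MeV

γ = 1/√(1 − 0.926²) = 2.6488
K = (γ − 1)m₀c² = (2.6488 − 1) × 493.7 MeV = 1.6488 × 493.7 MeV = 814 MeV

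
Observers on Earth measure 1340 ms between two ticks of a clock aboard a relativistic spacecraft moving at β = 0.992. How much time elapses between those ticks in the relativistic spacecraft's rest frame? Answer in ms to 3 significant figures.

γ = 1/√(1 − 0.992²) = 7.9216
Proper time: τ₀ = Δt/γ = 1340/7.9216 = 169 ms

τ₀ ≈ 169 ms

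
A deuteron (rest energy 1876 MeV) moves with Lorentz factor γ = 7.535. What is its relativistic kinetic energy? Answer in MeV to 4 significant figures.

γ = 7.535 (given)
K = (γ − 1)m₀c² = (7.535 − 1) × 1876 MeV = 6.53500 × 1876 MeV = 12260 MeV

K ≈ 12260 MeV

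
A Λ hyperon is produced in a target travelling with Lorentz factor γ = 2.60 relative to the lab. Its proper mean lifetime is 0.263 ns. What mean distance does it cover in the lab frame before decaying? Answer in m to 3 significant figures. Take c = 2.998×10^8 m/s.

d ≈ 0.189 m

β = √(1 − 1/γ²) = √(1 − 1/2.60²) = 0.92308
Dilated lifetime: Δt = γτ₀ = 2.60 × 0.263 ns = 0.68380 ns
d = vΔt = 0.92308c × 0.68380 ns = 2.7674×10^8 m/s × 6.8380×10^-10 s = 0.189 m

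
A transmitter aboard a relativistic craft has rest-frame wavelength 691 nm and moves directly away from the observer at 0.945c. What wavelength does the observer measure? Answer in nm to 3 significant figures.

Relativistic Doppler: λ_obs = λ_src √((1+β)/(1−β))
= 691 × √(1.9450/0.055000) = 691 × 5.9467 = 4110 nm

λ_obs ≈ 4110 nm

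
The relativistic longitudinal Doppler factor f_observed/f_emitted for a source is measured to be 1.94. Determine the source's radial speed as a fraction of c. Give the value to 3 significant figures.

f_obs/f_src = √((1+β)/(1−β)) = 1.94  ⇒  (1+β)/(1−β) = 3.7636
β = |1 − D²|/(1 + D²) = |1 − 3.7636|/(1 + 3.7636) = 0.580

β ≈ 0.580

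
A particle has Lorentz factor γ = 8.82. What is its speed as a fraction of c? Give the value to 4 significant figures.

β = √(1 − 1/γ²) = √(1 − 1/8.82²) = √(0.987145) = 0.9936

β ≈ 0.9936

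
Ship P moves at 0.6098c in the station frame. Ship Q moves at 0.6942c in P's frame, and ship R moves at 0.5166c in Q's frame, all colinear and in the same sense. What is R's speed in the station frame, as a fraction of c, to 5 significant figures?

Compose boost 2: (0.6942 + 0.6098)/(1 + 0.6942×0.6098) = 1.3040/1.423323 = 0.9161658
Compose boost 3: (0.5166 + 0.9161658)/(1 + 0.5166×0.9161658) = 1.432766/1.473291 = 0.97249

u ≈ 0.97249c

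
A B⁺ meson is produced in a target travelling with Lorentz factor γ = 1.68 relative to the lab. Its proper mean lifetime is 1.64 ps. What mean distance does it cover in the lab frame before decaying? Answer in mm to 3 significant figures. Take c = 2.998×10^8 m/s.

β = √(1 − 1/γ²) = √(1 − 1/1.68²) = 0.80355
Dilated lifetime: Δt = γτ₀ = 1.68 × 1.64 ps = 2.7552 ps
d = vΔt = 0.80355c × 2.7552 ps = 2.4090×10^8 m/s × 2.7552×10^-12 s = 0.664 mm

d ≈ 0.664 mm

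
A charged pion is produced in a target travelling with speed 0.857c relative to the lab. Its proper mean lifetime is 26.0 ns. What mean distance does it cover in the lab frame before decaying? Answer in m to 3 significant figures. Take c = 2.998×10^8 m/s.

γ = 1/√(1 − 0.857²) = 1.9406
Dilated lifetime: Δt = γτ₀ = 1.9406 × 26.0 ns = 50.454 ns
d = vΔt = 0.857c × 50.454 ns = 2.5693×10^8 m/s × 5.0454×10^-8 s = 13.0 m

d ≈ 13.0 m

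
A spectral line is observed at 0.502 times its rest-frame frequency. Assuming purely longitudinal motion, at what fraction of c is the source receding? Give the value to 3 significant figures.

β ≈ 0.597

f_obs/f_src = √((1−β)/(1+β)) = 0.502  ⇒  (1−β)/(1+β) = 0.25200
β = |1 − D²|/(1 + D²) = |1 − 0.25200|/(1 + 0.25200) = 0.597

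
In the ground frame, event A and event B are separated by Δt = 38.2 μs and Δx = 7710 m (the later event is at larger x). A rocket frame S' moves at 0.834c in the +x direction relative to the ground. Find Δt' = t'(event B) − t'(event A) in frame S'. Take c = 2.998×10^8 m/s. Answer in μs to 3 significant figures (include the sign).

γ = 1/√(1 − 0.834²) = 1.8124
Δt' = γ(Δt − vΔx/c²) = 1.8124 × (38.2 μs − 0.834×7710 m / (2.998×10^8 m/s))
= 1.8124 × (16.752 μs) = 30.4 μs

Δt' ≈ 30.4 μs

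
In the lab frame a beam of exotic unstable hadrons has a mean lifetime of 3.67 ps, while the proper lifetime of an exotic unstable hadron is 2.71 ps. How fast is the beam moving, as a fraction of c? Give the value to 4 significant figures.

β ≈ 0.6743

γ = Δt/τ₀ = 3.67/2.71 = 1.35424
β = √(1 − 1/γ²) = √(1 − 1/1.35424²) = 0.6743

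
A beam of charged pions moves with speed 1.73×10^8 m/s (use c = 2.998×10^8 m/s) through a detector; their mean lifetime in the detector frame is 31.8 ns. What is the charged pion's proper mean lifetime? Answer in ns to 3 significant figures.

τ₀ ≈ 26.0 ns

β = v/c = 1.73×10^8 / 2.998×10^8 = 0.57705
γ = 1/√(1 − 0.57705²) = 1.2244
Proper time: τ₀ = Δt/γ = 31.8/1.2244 = 26.0 ns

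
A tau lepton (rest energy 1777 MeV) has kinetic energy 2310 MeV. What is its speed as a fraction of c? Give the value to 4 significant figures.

β ≈ 0.9005

γ = 1 + K/(m₀c²) = 1 + 2310/1777 = 2.29994
β = √(1 − 1/γ²) = 0.9005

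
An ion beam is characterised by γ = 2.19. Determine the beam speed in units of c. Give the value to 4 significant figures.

β ≈ 0.8897

β = √(1 − 1/γ²) = √(1 − 1/2.19²) = √(0.791497) = 0.8897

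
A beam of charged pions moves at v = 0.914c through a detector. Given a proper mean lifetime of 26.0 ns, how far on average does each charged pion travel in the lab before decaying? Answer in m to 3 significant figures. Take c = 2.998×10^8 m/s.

d ≈ 17.6 m

γ = 1/√(1 − 0.914²) = 2.4648
Dilated lifetime: Δt = γτ₀ = 2.4648 × 26.0 ns = 64.085 ns
d = vΔt = 0.914c × 64.085 ns = 2.7402×10^8 m/s × 6.4085×10^-8 s = 17.6 m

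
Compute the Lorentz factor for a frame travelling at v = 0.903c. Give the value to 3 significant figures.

γ ≈ 2.33

γ = 1/√(1 − β²) = 1/√(1 − 0.903²) = 1/√(0.18459) = 2.33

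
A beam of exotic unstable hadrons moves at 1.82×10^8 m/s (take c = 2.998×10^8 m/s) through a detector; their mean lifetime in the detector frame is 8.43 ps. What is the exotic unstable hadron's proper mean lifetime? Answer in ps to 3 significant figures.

τ₀ ≈ 6.70 ps

β = v/c = 1.82×10^8 / 2.998×10^8 = 0.60707
γ = 1/√(1 − 0.60707²) = 1.2584
Proper time: τ₀ = Δt/γ = 8.43/1.2584 = 6.70 ps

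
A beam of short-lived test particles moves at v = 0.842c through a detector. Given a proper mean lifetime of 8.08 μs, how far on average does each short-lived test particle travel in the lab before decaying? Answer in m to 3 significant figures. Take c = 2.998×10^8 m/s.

d ≈ 3780 m

γ = 1/√(1 − 0.842²) = 1.8536
Dilated lifetime: Δt = γτ₀ = 1.8536 × 8.08 μs = 14.977 μs
d = vΔt = 0.842c × 14.977 μs = 2.5243×10^8 m/s × 1.4977×10^-5 s = 3780 m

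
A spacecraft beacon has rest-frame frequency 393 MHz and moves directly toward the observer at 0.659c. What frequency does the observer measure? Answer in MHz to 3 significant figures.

Relativistic Doppler: f_obs = f_src √((1+β)/(1−β))
= 393 × √(1.6590/0.34100) = 393 × 2.2057 = 867 MHz

f_obs ≈ 867 MHz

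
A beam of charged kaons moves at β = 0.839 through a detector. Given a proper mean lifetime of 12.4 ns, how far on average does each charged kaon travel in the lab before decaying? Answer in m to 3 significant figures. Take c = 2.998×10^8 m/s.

d ≈ 5.73 m

γ = 1/√(1 − 0.839²) = 1.8378
Dilated lifetime: Δt = γτ₀ = 1.8378 × 12.4 ns = 22.789 ns
d = vΔt = 0.839c × 22.789 ns = 2.5153×10^8 m/s × 2.2789×10^-8 s = 5.73 m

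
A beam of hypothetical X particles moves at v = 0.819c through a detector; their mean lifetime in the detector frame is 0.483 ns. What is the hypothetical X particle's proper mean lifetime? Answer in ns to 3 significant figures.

τ₀ ≈ 0.277 ns

γ = 1/√(1 − 0.819²) = 1.7428
Proper time: τ₀ = Δt/γ = 0.483/1.7428 = 0.277 ns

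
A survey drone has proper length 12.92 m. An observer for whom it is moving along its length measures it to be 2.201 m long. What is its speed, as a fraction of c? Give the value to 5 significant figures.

γ = L₀/L = 12.92/2.201 = 5.870059
β = √(1 − 1/γ²) = 0.98538

β ≈ 0.98538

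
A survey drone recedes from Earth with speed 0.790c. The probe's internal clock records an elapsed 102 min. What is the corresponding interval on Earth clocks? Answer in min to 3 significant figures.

γ = 1/√(1 − 0.790²) = 1.6310
Time dilation: Δt = γτ₀ = 1.6310 × 102 min = 166 min

Δt ≈ 166 min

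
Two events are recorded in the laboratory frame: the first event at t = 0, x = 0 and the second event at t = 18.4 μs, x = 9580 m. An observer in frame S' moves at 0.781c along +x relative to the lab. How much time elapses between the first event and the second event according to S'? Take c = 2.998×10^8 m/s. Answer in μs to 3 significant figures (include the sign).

Δt' ≈ -10.5 μs

γ = 1/√(1 − 0.781²) = 1.6012
Δt' = γ(Δt − vΔx/c²) = 1.6012 × (18.4 μs − 0.781×9580 m / (2.998×10^8 m/s))
= 1.6012 × (-6.5566 μs) = -10.5 μs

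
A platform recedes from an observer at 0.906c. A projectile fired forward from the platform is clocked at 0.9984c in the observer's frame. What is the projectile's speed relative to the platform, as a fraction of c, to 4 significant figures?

Inverse velocity addition: u' = (u − v)/(1 − uv/c²)
= (0.9984 − 0.906)/(1 − 0.9984×0.906) = 0.09240/0.0954496 = 0.9681

u' ≈ 0.9681c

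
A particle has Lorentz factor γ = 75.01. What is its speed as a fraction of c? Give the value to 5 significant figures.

β = √(1 − 1/γ²) = √(1 − 1/75.01²) = √(0.9998223) = 0.99991

β ≈ 0.99991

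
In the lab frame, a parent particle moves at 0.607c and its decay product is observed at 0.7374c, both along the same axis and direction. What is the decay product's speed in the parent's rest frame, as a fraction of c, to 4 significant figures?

Inverse velocity addition: u' = (u − v)/(1 − uv/c²)
= (0.7374 − 0.607)/(1 − 0.7374×0.607) = 0.1304/0.552398 = 0.2361

u' ≈ 0.2361c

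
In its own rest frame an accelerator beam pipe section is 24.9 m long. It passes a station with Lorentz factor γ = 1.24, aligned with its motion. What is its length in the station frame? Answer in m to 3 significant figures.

γ = 1.24 (given)
Length contraction: L = L₀/γ = 24.9/1.24 = 20.1 m

L ≈ 20.1 m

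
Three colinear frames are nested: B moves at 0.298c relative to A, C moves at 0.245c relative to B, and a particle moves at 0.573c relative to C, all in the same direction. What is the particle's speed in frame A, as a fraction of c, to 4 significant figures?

Compose boost 2: (0.245 + 0.298)/(1 + 0.245×0.298) = 0.5430/1.07301 = 0.506053
Compose boost 3: (0.573 + 0.506053)/(1 + 0.573×0.506053) = 1.07905/1.28997 = 0.8365

u ≈ 0.8365c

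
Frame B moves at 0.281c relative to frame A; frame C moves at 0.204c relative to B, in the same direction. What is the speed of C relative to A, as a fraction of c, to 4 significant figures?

u ≈ 0.4587c

Compose boost 2: (0.204 + 0.281)/(1 + 0.204×0.281) = 0.4850/1.05732 = 0.4587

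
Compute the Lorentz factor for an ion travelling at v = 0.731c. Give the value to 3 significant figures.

γ ≈ 1.47

γ = 1/√(1 − β²) = 1/√(1 − 0.731²) = 1/√(0.46564) = 1.47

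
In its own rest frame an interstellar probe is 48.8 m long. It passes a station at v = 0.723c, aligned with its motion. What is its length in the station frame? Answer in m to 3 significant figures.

γ = 1/√(1 − 0.723²) = 1.4475
Length contraction: L = L₀/γ = 48.8/1.4475 = 33.7 m

L ≈ 33.7 m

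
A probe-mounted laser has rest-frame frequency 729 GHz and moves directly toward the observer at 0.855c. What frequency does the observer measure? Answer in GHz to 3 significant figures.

Relativistic Doppler: f_obs = f_src √((1+β)/(1−β))
= 729 × √(1.8550/0.14500) = 729 × 3.5767 = 2610 GHz

f_obs ≈ 2610 GHz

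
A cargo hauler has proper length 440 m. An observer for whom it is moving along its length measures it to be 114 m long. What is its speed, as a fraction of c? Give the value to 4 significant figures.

β ≈ 0.9659

γ = L₀/L = 440/114 = 3.85965
β = √(1 − 1/γ²) = 0.9659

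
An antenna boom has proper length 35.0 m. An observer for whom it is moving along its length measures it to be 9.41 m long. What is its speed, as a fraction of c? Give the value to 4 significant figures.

γ = L₀/L = 35.0/9.41 = 3.71945
β = √(1 − 1/γ²) = 0.9632

β ≈ 0.9632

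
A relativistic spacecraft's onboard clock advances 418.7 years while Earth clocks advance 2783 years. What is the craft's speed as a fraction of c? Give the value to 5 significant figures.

γ = Δt/τ₀ = 2783/418.7 = 6.646764
β = √(1 − 1/γ²) = √(1 − 1/6.646764²) = 0.98862

β ≈ 0.98862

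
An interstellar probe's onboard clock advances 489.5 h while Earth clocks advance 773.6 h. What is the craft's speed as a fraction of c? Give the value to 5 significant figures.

γ = Δt/τ₀ = 773.6/489.5 = 1.580388
β = √(1 − 1/γ²) = √(1 − 1/1.580388²) = 0.77435

β ≈ 0.77435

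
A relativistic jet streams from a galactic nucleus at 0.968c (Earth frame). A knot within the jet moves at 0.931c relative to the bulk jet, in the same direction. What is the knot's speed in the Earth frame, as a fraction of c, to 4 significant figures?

u ≈ 0.9988c

Relativistic velocity addition: u = (u' + v)/(1 + u'v/c²)
= (0.931 + 0.968)/(1 + 0.931×0.968) = 1.899/1.90121 = 0.9988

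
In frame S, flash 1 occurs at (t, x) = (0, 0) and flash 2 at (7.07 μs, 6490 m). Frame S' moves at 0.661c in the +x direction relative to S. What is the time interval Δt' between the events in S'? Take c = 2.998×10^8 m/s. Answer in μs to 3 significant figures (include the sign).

γ = 1/√(1 − 0.661²) = 1.3326
Δt' = γ(Δt − vΔx/c²) = 1.3326 × (7.07 μs − 0.661×6490 m / (2.998×10^8 m/s))
= 1.3326 × (-7.2392 μs) = -9.65 μs

Δt' ≈ -9.65 μs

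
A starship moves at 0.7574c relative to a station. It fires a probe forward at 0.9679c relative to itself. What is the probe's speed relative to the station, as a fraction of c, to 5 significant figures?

Relativistic velocity addition: u = (u' + v)/(1 + u'v/c²)
= (0.9679 + 0.7574)/(1 + 0.9679×0.7574) = 1.7253/1.733087 = 0.99551

u ≈ 0.99551c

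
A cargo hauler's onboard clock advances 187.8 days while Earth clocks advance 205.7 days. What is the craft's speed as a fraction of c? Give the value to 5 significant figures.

β ≈ 0.40800

γ = Δt/τ₀ = 205.7/187.8 = 1.095314
β = √(1 − 1/γ²) = √(1 − 1/1.095314²) = 0.40800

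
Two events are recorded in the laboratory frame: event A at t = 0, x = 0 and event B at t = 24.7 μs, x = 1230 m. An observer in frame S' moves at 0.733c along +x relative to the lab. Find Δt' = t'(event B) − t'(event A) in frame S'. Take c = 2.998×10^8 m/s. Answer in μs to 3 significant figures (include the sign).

γ = 1/√(1 − 0.733²) = 1.4701
Δt' = γ(Δt − vΔx/c²) = 1.4701 × (24.7 μs − 0.733×1230 m / (2.998×10^8 m/s))
= 1.4701 × (21.693 μs) = 31.9 μs

Δt' ≈ 31.9 μs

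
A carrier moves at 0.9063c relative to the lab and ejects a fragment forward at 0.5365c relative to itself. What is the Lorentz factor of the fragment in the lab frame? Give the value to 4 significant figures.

u_lab = (0.5365 + 0.9063)/(1 + 0.5365×0.9063) = 1.4428/1.486230 = 0.9707784
γ = 1/√(1 − 0.9707784²) = 4.167

γ ≈ 4.167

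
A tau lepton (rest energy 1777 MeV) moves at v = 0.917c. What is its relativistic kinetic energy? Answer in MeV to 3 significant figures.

K ≈ 2680 MeV

γ = 1/√(1 − 0.917²) = 2.5070
K = (γ − 1)m₀c² = (2.5070 − 1) × 1777 MeV = 1.5070 × 1777 MeV = 2680 MeV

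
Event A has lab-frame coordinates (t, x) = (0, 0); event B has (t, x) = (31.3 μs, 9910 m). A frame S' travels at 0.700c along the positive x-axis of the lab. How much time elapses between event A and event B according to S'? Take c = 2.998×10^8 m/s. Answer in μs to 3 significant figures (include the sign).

Δt' ≈ 11.4 μs

γ = 1/√(1 − 0.700²) = 1.4003
Δt' = γ(Δt − vΔx/c²) = 1.4003 × (31.3 μs − 0.700×9910 m / (2.998×10^8 m/s))
= 1.4003 × (8.1612 μs) = 11.4 μs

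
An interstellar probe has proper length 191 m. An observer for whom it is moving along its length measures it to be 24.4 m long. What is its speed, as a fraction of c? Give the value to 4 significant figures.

β ≈ 0.9918

γ = L₀/L = 191/24.4 = 7.82787
β = √(1 − 1/γ²) = 0.9918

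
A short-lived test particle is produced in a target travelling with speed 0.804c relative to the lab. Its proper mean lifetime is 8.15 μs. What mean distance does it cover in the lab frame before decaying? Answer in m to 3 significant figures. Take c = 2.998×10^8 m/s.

d ≈ 3300 m

γ = 1/√(1 − 0.804²) = 1.6817
Dilated lifetime: Δt = γτ₀ = 1.6817 × 8.15 μs = 13.706 μs
d = vΔt = 0.804c × 13.706 μs = 2.4104×10^8 m/s × 1.3706×10^-5 s = 3300 m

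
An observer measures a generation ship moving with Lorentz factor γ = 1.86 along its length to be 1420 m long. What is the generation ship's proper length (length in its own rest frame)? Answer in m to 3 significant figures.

L₀ ≈ 2640 m

γ = 1.86 (given)
L₀ = γL = 1.86 × 1420 = 2640 m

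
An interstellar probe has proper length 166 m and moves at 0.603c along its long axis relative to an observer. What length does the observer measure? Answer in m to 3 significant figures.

L ≈ 132 m

γ = 1/√(1 − 0.603²) = 1.2535
Length contraction: L = L₀/γ = 166/1.2535 = 132 m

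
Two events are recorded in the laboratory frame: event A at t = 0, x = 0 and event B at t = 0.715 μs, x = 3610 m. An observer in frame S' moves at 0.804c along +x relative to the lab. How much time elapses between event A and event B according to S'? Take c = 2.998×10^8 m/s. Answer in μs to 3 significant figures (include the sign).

γ = 1/√(1 − 0.804²) = 1.6817
Δt' = γ(Δt − vΔx/c²) = 1.6817 × (0.715 μs − 0.804×3610 m / (2.998×10^8 m/s))
= 1.6817 × (-8.9663 μs) = -15.1 μs

Δt' ≈ -15.1 μs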